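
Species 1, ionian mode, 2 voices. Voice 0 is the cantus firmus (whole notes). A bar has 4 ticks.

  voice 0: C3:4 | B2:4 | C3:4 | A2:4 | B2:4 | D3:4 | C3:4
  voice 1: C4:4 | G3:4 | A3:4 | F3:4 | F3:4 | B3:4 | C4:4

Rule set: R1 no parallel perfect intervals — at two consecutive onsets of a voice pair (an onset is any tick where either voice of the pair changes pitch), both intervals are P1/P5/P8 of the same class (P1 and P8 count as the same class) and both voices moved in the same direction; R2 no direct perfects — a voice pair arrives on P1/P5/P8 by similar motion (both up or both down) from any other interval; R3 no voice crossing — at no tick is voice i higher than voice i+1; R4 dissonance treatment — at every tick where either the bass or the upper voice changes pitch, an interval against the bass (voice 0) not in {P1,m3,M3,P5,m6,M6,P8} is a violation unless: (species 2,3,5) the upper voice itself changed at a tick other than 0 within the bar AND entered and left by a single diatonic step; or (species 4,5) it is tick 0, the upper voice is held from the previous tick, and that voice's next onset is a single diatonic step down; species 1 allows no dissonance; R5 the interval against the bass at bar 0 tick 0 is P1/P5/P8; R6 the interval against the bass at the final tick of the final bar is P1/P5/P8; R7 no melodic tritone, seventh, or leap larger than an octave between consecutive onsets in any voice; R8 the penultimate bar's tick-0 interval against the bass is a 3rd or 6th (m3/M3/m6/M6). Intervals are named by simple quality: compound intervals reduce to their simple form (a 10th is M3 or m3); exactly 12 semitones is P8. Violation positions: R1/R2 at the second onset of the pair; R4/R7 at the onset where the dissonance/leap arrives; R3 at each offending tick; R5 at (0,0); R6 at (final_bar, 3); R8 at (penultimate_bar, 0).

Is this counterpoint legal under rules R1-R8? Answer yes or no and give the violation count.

bar 0: v0=C3 v1=C4 (P8)
bar 1: v0=B2 v1=G3 (m6)
bar 2: v0=C3 v1=A3 (M6)
bar 3: v0=A2 v1=F3 (m6)
bar 4: v0=B2 v1=F3 (TT)
bar 5: v0=D3 v1=B3 (M6)
bar 6: v0=C3 v1=C4 (P8)
  R4 @ bar4.0: B2/F3 TT untreated
  R7 @ bar5.0: F3->B3 leap 6st

No (2 violations)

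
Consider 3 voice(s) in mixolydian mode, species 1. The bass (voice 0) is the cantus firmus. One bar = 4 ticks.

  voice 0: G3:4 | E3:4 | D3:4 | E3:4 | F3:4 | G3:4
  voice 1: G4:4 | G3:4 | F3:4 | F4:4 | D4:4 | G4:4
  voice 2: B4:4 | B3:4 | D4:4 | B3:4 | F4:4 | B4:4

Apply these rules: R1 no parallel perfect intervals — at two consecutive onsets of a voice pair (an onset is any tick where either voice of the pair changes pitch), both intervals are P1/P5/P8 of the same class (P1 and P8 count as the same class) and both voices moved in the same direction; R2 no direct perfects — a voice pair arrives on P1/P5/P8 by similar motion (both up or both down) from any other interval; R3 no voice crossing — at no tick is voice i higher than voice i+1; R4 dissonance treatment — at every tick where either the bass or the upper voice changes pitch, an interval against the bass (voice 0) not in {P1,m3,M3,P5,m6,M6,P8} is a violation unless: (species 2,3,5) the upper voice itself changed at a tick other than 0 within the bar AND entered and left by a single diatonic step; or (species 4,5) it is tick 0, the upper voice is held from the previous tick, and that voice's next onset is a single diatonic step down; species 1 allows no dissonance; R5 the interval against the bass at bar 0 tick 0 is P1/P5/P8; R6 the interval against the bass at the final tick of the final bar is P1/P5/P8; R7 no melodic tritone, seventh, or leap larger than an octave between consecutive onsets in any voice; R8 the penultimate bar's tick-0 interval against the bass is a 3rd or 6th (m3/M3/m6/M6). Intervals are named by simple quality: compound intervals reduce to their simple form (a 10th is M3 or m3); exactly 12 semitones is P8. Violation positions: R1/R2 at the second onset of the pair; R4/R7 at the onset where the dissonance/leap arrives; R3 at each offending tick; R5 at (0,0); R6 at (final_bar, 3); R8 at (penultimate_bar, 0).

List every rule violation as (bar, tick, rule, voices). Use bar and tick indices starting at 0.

bar 0: v0=G3 v1=G4 v2=B4 downbeat M3
bar 1: v0=E3 v1=G3 v2=B3 downbeat P5
bar 2: v0=D3 v1=F3 v2=D4 downbeat P8
bar 3: v0=E3 v1=F4 v2=B3 downbeat P5
bar 4: v0=F3 v1=D4 v2=F4 downbeat P8
bar 5: v0=G3 v1=G4 v2=B4 downbeat M3
  -> R5 @ bar 0 tick 0 v(0, 2): opens on M3
  -> R2 @ bar 1 tick 0 v(0, 2): G3/B4 M3 -> E3/B3 P5 similar
  -> R3 @ bar 3 tick 0 v(1, 2): F4 above B3
  -> R4 @ bar 3 tick 0 v(0, 1): E3/F4 m2 untreated
  -> R3 @ bar 3 tick 1 v(1, 2): F4 above B3
  -> R3 @ bar 3 tick 2 v(1, 2): F4 above B3
  -> R3 @ bar 3 tick 3 v(1, 2): F4 above B3
  -> R2 @ bar 4 tick 0 v(0, 2): E3/B3 P5 -> F3/F4 P8 similar
  -> R7 @ bar 4 tick 0 v(2,): B3->F4 leap 6st
  -> R8 @ bar 4 tick 0 v(0, 2): penult P8 not 3rd/6th
  -> R2 @ bar 5 tick 0 v(0, 1): F3/D4 M6 -> G3/G4 P8 similar
  -> R7 @ bar 5 tick 0 v(2,): F4->B4 leap 6st
  -> R6 @ bar 5 tick 3 v(0, 2): closes on M3

(0, 0, R5, (0, 2))
(1, 0, R2, (0, 2))
(3, 0, R3, (1, 2))
(3, 0, R4, (0, 1))
(3, 1, R3, (1, 2))
(3, 2, R3, (1, 2))
(3, 3, R3, (1, 2))
(4, 0, R2, (0, 2))
(4, 0, R7, (2,))
(4, 0, R8, (0, 2))
(5, 0, R2, (0, 1))
(5, 0, R7, (2,))
(5, 3, R6, (0, 2))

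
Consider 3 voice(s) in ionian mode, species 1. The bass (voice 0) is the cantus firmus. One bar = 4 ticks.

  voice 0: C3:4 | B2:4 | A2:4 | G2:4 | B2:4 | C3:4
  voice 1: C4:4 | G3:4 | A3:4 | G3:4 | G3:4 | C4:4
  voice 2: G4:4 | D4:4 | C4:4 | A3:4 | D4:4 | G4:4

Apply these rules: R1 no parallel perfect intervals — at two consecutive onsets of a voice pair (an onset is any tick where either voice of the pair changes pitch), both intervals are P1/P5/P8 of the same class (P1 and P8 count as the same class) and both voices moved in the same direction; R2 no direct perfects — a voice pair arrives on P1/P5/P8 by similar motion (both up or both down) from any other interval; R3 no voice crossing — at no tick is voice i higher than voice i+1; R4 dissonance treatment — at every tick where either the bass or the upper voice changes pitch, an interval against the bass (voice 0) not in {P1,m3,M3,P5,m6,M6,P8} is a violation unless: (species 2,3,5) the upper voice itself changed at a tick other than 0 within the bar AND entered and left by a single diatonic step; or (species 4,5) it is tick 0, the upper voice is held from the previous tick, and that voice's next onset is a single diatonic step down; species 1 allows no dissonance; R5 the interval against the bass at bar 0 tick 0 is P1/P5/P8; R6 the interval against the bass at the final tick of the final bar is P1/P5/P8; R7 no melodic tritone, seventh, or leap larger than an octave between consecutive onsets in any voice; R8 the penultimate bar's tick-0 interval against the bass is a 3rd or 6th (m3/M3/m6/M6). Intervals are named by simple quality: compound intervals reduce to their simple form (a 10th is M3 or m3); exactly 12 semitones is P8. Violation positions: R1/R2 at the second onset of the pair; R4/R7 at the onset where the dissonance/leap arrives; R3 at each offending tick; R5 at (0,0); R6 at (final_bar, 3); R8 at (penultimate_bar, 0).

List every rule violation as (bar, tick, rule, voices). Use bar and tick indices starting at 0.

(1, 0, R1, (1, 2))
(3, 0, R1, (0, 1))
(3, 0, R4, (0, 2))
(5, 0, R1, (1, 2))
(5, 0, R2, (0, 1))
(5, 0, R2, (0, 2))

bar 0: v0=C3 v1=C4 v2=G4 downbeat P5
bar 1: v0=B2 v1=G3 v2=D4 downbeat m3
bar 2: v0=A2 v1=A3 v2=C4 downbeat m3
bar 3: v0=G2 v1=G3 v2=A3 downbeat M2
bar 4: v0=B2 v1=G3 v2=D4 downbeat m3
bar 5: v0=C3 v1=C4 v2=G4 downbeat P5
  -> R1 @ bar 1 tick 0 v(1, 2): C4/G4 P5 -> G3/D4 P5 similar
  -> R1 @ bar 3 tick 0 v(0, 1): A2/A3 P8 -> G2/G3 P8 similar
  -> R4 @ bar 3 tick 0 v(0, 2): G2/A3 M2 untreated
  -> R1 @ bar 5 tick 0 v(1, 2): G3/D4 P5 -> C4/G4 P5 similar
  -> R2 @ bar 5 tick 0 v(0, 1): B2/G3 m6 -> C3/C4 P8 similar
  -> R2 @ bar 5 tick 0 v(0, 2): B2/D4 m3 -> C3/G4 P5 similar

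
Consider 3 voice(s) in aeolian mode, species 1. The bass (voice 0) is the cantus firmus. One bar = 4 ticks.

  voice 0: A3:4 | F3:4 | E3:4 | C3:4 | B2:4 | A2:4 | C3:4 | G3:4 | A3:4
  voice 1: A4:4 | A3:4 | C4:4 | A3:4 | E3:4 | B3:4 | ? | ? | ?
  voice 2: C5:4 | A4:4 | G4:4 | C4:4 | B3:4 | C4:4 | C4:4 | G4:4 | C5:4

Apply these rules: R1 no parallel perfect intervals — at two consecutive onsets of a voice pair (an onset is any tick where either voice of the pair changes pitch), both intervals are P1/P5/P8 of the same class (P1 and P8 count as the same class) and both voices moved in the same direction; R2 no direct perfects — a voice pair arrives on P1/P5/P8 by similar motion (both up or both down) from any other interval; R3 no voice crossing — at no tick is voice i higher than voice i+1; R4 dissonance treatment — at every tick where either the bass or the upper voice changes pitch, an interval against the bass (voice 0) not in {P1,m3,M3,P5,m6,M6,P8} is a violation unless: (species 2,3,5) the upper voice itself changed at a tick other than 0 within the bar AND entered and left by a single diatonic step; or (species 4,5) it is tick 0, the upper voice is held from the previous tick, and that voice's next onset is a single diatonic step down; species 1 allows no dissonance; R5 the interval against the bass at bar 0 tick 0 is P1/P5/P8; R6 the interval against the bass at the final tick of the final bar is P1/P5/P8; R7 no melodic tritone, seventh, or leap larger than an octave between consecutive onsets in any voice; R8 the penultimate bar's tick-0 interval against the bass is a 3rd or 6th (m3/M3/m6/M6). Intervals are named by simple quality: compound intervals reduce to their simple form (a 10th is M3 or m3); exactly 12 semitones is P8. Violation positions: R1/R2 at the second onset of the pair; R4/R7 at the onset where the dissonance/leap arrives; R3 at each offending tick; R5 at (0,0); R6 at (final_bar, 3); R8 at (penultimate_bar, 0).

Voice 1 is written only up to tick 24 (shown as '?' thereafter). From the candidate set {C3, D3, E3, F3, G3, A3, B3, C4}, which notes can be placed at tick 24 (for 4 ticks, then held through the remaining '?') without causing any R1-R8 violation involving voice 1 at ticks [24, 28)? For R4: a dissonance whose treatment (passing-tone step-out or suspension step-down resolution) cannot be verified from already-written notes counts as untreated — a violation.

{A3, E3, G3}

C3: violates R7
D3: violates R4
E3: legal
F3: violates R4,R7
G3: legal
A3: legal
B3: violates R4
C4: violates R2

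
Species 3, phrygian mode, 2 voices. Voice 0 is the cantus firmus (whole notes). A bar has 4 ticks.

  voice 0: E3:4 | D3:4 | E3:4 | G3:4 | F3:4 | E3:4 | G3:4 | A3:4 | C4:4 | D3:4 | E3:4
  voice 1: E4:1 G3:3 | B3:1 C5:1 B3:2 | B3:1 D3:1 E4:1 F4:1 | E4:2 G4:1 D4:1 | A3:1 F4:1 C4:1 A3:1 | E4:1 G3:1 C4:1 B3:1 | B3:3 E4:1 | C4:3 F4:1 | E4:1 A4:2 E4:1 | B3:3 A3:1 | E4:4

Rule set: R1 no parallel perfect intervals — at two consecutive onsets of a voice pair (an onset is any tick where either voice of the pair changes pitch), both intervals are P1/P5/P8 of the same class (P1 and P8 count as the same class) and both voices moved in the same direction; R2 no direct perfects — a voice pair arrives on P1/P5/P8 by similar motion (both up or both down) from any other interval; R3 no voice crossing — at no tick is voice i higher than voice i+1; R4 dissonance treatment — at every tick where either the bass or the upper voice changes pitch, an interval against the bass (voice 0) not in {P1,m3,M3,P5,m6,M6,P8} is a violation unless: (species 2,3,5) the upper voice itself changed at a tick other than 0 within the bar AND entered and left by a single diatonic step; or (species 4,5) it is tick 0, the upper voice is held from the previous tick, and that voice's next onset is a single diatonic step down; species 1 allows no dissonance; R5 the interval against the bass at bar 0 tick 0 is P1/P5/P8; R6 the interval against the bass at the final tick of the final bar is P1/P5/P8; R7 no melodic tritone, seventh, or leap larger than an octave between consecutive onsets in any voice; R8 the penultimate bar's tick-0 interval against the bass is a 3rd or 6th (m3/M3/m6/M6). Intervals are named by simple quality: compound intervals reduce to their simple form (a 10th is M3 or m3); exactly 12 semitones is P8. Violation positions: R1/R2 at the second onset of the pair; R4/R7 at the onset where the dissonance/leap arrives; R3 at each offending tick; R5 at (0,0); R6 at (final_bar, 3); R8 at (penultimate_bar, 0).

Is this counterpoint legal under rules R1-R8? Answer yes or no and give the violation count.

bar 0: v0=E3 v1=E4 (P8)
bar 1: v0=D3 v1=B3 (M6)
bar 2: v0=E3 v1=B3 (P5)
bar 3: v0=G3 v1=E4 (M6)
bar 4: v0=F3 v1=A3 (M3)
bar 5: v0=E3 v1=E4 (P8)
bar 6: v0=G3 v1=B3 (M3)
bar 7: v0=A3 v1=C4 (m3)
bar 8: v0=C4 v1=E4 (M3)
bar 9: v0=D3 v1=B3 (M6)
bar 10: v0=E3 v1=E4 (P8)
  R4 @ bar1.1: D3/C5 m7 untreated
  R7 @ bar1.1: B3->C5 leap 13st
  R7 @ bar1.2: C5->B3 leap 13st
  R3 @ bar2.1: E3 above D3
  R4 @ bar2.1: E3/D3 M2 untreated
  R7 @ bar2.2: D3->E4 leap 14st
  R7 @ bar9.0: C4->D3 leap 10st
  R2 @ bar10.0: D3/A3 P5 -> E3/E4 P8 similar

No (8 violations)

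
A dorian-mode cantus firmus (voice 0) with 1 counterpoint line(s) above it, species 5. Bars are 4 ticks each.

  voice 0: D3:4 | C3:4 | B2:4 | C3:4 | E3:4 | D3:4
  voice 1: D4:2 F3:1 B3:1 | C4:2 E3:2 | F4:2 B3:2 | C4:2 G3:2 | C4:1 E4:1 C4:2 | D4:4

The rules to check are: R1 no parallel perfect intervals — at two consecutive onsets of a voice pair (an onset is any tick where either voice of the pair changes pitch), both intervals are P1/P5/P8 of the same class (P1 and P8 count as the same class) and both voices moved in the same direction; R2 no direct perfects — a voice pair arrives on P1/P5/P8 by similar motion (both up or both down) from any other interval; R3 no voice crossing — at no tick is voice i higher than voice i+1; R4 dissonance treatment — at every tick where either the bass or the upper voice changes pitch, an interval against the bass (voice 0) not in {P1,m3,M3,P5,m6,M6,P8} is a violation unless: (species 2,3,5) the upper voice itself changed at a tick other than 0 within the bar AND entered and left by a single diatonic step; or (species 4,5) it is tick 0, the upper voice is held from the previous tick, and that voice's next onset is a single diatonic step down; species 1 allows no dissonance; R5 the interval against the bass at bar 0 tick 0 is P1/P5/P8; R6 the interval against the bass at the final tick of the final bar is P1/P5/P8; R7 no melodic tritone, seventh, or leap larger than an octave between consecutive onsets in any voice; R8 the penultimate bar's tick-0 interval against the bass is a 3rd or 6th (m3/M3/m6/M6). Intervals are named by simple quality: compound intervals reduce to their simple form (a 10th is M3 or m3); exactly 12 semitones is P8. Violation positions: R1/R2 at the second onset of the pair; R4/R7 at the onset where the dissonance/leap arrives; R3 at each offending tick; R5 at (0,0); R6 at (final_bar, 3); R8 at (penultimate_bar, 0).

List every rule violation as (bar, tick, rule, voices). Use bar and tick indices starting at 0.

(0, 3, R7, (1,))
(2, 0, R4, (0, 1))
(2, 0, R7, (1,))
(2, 2, R7, (1,))
(3, 0, R1, (0, 1))

bar 0: v0=D3 v1=D4 downbeat P8
bar 1: v0=C3 v1=C4 downbeat P8
bar 2: v0=B2 v1=F4 downbeat TT
bar 3: v0=C3 v1=C4 downbeat P8
bar 4: v0=E3 v1=C4 downbeat m6
bar 5: v0=D3 v1=D4 downbeat P8
  -> R7 @ bar 0 tick 3 v(1,): F3->B3 leap 6st
  -> R4 @ bar 2 tick 0 v(0, 1): B2/F4 TT untreated
  -> R7 @ bar 2 tick 0 v(1,): E3->F4 leap 13st
  -> R7 @ bar 2 tick 2 v(1,): F4->B3 leap 6st
  -> R1 @ bar 3 tick 0 v(0, 1): B2/B3 P8 -> C3/C4 P8 similar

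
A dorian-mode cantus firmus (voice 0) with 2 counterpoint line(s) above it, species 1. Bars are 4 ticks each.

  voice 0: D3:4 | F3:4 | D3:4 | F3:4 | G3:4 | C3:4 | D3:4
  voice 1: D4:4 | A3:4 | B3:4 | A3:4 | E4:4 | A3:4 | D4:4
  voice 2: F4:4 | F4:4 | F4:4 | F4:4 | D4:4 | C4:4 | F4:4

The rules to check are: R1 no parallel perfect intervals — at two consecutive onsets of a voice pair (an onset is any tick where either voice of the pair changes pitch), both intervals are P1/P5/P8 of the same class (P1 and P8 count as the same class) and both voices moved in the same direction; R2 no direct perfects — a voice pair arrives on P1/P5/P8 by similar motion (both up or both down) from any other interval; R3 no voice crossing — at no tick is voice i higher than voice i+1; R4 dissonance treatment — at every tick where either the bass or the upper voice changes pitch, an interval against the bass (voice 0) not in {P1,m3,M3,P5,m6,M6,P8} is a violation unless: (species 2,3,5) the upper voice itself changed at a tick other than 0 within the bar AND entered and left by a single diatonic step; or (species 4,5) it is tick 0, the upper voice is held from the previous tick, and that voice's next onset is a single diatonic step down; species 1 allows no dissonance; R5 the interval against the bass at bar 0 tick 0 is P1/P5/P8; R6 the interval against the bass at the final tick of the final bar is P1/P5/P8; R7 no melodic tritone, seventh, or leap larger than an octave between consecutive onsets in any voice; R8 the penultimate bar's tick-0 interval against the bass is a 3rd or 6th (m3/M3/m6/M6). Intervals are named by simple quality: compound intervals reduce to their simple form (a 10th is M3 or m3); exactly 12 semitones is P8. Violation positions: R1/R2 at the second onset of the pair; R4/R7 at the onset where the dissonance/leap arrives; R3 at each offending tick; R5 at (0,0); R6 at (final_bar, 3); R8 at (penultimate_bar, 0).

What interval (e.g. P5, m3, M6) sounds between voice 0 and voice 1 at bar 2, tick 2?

M6

voice 0=D3 voice 1=B3 -> M6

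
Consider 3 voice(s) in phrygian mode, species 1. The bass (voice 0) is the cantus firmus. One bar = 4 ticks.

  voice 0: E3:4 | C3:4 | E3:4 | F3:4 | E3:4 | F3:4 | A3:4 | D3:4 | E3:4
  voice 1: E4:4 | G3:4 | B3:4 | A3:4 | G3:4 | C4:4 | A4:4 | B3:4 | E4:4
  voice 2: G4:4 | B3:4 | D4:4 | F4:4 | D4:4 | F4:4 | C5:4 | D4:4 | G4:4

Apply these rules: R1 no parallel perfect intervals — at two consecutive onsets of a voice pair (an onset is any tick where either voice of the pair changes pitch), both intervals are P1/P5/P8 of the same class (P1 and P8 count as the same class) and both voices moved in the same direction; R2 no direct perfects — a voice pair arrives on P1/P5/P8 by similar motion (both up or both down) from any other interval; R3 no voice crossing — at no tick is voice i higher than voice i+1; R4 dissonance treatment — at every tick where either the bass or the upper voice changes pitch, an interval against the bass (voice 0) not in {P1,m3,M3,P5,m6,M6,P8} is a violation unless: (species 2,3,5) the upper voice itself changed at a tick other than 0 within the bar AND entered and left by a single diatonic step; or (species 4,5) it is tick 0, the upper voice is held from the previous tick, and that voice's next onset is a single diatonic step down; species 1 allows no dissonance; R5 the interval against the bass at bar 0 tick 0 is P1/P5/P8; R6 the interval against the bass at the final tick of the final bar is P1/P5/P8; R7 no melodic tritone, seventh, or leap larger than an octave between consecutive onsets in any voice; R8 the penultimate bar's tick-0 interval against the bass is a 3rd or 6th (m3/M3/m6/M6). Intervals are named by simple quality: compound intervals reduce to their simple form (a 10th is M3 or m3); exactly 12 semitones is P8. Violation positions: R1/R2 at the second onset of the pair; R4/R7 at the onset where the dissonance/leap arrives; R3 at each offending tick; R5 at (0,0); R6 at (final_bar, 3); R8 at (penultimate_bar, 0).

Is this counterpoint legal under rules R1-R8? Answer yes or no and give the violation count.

No (17 violations)

bar 0: v0=E3 v1=E4 v2=G4 (m3)
bar 1: v0=C3 v1=G3 v2=B3 (M7)
bar 2: v0=E3 v1=B3 v2=D4 (m7)
bar 3: v0=F3 v1=A3 v2=F4 (P8)
bar 4: v0=E3 v1=G3 v2=D4 (m7)
bar 5: v0=F3 v1=C4 v2=F4 (P8)
bar 6: v0=A3 v1=A4 v2=C5 (m3)
bar 7: v0=D3 v1=B3 v2=D4 (P8)
bar 8: v0=E3 v1=E4 v2=G4 (m3)
  R5 @ bar0.0: opens on m3
  R2 @ bar1.0: E3/E4 P8 -> C3/G3 P5 similar
  R4 @ bar1.0: C3/B3 M7 untreated
  R1 @ bar2.0: C3/G3 P5 -> E3/B3 P5 similar
  R4 @ bar2.0: E3/D4 m7 untreated
  R2 @ bar3.0: E3/D4 m7 -> F3/F4 P8 similar
  R2 @ bar4.0: A3/F4 m6 -> G3/D4 P5 similar
  R4 @ bar4.0: E3/D4 m7 untreated
  R2 @ bar5.0: E3/G3 m3 -> F3/C4 P5 similar
  R2 @ bar5.0: E3/D4 m7 -> F3/F4 P8 similar
  R2 @ bar6.0: F3/C4 P5 -> A3/A4 P8 similar
  R2 @ bar7.0: A3/C5 m3 -> D3/D4 P8 similar
  R7 @ bar7.0: A4->B3 leap 10st
  R7 @ bar7.0: C5->D4 leap 10st
  R8 @ bar7.0: penult P8 not 3rd/6th
  R2 @ bar8.0: D3/B3 M6 -> E3/E4 P8 similar
  R6 @ bar8.3: closes on m3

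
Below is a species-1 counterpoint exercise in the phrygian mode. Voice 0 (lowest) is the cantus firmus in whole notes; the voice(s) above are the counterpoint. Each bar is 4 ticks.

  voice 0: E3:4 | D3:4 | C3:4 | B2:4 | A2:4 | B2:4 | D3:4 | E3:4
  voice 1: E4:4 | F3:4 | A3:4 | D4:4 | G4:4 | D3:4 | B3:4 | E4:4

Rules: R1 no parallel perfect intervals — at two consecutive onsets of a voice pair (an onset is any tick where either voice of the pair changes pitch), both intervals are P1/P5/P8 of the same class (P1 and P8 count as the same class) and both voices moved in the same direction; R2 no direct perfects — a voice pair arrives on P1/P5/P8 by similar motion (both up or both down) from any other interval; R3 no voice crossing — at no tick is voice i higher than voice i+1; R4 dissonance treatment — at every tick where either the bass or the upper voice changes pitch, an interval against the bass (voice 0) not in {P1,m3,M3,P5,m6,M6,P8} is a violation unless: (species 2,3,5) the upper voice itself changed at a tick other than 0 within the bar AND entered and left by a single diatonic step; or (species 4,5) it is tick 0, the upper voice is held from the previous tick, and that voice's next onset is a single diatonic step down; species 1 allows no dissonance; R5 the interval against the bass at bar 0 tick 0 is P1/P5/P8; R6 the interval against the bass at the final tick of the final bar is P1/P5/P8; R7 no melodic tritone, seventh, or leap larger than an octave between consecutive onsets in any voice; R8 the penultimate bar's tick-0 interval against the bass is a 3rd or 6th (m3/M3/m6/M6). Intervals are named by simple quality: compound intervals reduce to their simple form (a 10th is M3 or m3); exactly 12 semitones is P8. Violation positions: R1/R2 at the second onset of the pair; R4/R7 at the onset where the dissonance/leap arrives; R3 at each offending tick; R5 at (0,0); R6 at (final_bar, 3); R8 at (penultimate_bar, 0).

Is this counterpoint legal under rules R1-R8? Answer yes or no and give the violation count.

No (4 violations)

bar 0: v0=E3 v1=E4 (P8)
bar 1: v0=D3 v1=F3 (m3)
bar 2: v0=C3 v1=A3 (M6)
bar 3: v0=B2 v1=D4 (m3)
bar 4: v0=A2 v1=G4 (m7)
bar 5: v0=B2 v1=D3 (m3)
bar 6: v0=D3 v1=B3 (M6)
bar 7: v0=E3 v1=E4 (P8)
  R7 @ bar1.0: E4->F3 leap 11st
  R4 @ bar4.0: A2/G4 m7 untreated
  R7 @ bar5.0: G4->D3 leap 17st
  R2 @ bar7.0: D3/B3 M6 -> E3/E4 P8 similar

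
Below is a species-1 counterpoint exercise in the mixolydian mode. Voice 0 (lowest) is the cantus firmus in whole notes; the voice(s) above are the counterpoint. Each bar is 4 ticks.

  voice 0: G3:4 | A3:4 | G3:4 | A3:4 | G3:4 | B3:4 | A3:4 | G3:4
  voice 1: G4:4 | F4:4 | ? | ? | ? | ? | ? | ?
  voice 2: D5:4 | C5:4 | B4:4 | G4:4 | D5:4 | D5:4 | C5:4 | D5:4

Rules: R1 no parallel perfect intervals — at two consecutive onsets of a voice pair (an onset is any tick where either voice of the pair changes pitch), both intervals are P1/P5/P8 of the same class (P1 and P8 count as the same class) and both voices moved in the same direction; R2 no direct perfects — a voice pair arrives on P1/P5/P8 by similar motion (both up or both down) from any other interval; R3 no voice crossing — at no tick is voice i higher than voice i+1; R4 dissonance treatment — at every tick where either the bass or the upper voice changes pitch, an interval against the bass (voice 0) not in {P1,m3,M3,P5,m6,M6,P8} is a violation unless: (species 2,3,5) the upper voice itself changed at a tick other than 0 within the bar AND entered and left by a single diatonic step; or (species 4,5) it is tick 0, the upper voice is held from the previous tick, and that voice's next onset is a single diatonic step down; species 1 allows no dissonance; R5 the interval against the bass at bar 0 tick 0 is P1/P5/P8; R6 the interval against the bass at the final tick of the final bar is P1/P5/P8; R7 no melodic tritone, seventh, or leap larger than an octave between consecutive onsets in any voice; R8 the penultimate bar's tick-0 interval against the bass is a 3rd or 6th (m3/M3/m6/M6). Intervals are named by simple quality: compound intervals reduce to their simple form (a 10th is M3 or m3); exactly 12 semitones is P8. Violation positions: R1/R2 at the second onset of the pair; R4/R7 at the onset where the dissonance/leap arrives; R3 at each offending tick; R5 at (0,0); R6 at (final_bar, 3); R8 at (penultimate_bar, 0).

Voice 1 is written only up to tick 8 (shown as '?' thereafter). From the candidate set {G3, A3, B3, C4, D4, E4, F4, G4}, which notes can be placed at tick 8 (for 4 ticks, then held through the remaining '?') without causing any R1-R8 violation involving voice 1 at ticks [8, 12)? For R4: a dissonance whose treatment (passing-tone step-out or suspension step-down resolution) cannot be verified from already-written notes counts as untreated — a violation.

{G4}

G3: violates R2,R7
A3: violates R4
B3: violates R2,R7
C4: violates R4
D4: violates R2
E4: violates R1
F4: violates R4
G4: legal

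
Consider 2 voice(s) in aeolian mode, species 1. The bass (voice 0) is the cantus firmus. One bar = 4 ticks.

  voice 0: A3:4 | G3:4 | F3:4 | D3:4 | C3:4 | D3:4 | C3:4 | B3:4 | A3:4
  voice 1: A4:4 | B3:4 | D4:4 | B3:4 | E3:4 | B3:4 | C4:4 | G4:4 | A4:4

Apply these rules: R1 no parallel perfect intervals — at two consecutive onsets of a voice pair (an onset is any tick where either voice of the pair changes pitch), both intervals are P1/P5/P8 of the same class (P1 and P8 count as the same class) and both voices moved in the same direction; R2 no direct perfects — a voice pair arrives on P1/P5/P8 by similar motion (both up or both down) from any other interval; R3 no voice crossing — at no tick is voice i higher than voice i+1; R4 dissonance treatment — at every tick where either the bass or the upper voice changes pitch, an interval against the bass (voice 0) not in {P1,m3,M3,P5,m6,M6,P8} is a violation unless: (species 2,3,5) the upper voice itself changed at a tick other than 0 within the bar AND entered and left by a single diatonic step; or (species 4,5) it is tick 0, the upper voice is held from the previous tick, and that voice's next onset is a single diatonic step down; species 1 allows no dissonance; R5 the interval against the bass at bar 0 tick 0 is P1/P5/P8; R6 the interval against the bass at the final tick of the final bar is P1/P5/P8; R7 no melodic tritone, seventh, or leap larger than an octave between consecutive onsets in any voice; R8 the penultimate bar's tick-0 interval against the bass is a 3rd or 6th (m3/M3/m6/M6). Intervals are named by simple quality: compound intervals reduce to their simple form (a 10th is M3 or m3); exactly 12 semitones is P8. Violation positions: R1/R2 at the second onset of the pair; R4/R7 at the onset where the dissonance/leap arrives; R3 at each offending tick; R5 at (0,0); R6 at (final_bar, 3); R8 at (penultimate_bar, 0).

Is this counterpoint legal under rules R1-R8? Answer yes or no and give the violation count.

No (2 violations)

bar 0: v0=A3 v1=A4 (P8)
bar 1: v0=G3 v1=B3 (M3)
bar 2: v0=F3 v1=D4 (M6)
bar 3: v0=D3 v1=B3 (M6)
bar 4: v0=C3 v1=E3 (M3)
bar 5: v0=D3 v1=B3 (M6)
bar 6: v0=C3 v1=C4 (P8)
bar 7: v0=B3 v1=G4 (m6)
bar 8: v0=A3 v1=A4 (P8)
  R7 @ bar1.0: A4->B3 leap 10st
  R7 @ bar7.0: C3->B3 leap 11st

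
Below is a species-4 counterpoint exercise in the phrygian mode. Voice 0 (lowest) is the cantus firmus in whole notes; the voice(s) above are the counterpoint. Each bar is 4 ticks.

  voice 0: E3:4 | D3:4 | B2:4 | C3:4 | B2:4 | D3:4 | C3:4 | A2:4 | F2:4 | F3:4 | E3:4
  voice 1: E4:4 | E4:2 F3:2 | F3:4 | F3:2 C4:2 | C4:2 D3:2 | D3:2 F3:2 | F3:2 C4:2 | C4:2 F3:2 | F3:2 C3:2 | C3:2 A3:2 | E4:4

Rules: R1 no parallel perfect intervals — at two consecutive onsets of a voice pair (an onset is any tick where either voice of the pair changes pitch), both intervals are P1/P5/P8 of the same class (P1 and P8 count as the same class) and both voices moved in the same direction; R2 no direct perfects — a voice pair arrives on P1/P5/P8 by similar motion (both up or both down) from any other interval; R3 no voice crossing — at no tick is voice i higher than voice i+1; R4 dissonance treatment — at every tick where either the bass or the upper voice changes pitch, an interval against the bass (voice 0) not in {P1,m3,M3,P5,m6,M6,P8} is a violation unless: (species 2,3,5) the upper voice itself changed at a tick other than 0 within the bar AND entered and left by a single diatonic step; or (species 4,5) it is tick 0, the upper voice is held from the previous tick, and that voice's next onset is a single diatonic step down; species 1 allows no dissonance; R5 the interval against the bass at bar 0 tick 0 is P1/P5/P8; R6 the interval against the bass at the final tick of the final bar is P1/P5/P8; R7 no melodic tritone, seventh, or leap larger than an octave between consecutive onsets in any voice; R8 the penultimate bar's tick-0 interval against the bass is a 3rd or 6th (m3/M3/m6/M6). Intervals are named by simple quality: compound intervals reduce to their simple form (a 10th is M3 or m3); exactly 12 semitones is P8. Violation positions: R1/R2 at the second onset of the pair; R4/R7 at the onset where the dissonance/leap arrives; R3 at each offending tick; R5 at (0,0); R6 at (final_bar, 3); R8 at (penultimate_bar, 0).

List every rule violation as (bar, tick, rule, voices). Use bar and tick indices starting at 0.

bar 0: v0=E3 v1=E4 downbeat P8
bar 1: v0=D3 v1=E4 downbeat M2
bar 2: v0=B2 v1=F3 downbeat TT
bar 3: v0=C3 v1=F3 downbeat P4
bar 4: v0=B2 v1=C4 downbeat m2
bar 5: v0=D3 v1=D3 downbeat P1
bar 6: v0=C3 v1=F3 downbeat P4
bar 7: v0=A2 v1=C4 downbeat m3
bar 8: v0=F2 v1=F3 downbeat P8
bar 9: v0=F3 v1=C3 downbeat P4
bar 10: v0=E3 v1=E4 downbeat P8
  -> R4 @ bar 1 tick 0 v(0, 1): D3/E4 M2 untreated
  -> R7 @ bar 1 tick 2 v(1,): E4->F3 leap 11st
  -> R4 @ bar 2 tick 0 v(0, 1): B2/F3 TT untreated
  -> R4 @ bar 3 tick 0 v(0, 1): C3/F3 P4 untreated
  -> R4 @ bar 4 tick 0 v(0, 1): B2/C4 m2 untreated
  -> R7 @ bar 4 tick 2 v(1,): C4->D3 leap 10st
  -> R4 @ bar 6 tick 0 v(0, 1): C3/F3 P4 untreated
  -> R3 @ bar 9 tick 0 v(0, 1): F3 above C3
  -> R4 @ bar 9 tick 0 v(0, 1): F3/C3 P4 untreated
  -> R8 @ bar 9 tick 0 v(0, 1): penult P4 not 3rd/6th
  -> R3 @ bar 9 tick 1 v(0, 1): F3 above C3

(1, 0, R4, (0, 1))
(1, 2, R7, (1,))
(2, 0, R4, (0, 1))
(3, 0, R4, (0, 1))
(4, 0, R4, (0, 1))
(4, 2, R7, (1,))
(6, 0, R4, (0, 1))
(9, 0, R3, (0, 1))
(9, 0, R4, (0, 1))
(9, 0, R8, (0, 1))
(9, 1, R3, (0, 1))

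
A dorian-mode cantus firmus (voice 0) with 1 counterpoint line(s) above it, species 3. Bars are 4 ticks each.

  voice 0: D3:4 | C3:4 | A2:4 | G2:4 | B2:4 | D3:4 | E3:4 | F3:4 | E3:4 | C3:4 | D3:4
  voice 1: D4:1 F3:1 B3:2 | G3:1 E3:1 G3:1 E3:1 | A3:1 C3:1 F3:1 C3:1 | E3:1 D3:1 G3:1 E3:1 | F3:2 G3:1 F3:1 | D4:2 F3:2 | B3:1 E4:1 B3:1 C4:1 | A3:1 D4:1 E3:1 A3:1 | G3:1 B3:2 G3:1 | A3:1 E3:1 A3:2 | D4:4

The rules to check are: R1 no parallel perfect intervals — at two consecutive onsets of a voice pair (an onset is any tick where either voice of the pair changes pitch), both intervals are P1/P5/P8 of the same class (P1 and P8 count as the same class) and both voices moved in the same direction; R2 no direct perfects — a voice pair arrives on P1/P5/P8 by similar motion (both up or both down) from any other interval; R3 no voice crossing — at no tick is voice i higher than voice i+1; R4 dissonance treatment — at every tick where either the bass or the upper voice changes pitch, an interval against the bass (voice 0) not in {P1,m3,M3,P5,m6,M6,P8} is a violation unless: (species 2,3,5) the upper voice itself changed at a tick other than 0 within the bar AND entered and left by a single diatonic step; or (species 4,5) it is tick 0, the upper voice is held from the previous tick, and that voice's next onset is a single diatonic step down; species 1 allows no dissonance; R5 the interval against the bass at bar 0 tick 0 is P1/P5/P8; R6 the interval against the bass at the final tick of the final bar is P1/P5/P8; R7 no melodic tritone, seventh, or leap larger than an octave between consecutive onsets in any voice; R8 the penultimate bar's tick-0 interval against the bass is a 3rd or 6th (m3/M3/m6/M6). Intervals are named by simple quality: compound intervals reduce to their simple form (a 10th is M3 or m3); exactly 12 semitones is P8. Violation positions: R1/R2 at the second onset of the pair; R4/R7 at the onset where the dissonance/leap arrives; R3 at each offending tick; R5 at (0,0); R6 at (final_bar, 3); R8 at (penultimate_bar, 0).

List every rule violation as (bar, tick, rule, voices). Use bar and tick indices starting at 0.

(0, 2, R7, (1,))
(1, 0, R2, (0, 1))
(4, 0, R4, (0, 1))
(4, 3, R4, (0, 1))
(5, 0, R2, (0, 1))
(6, 0, R2, (0, 1))
(6, 0, R7, (1,))
(7, 2, R3, (0, 1))
(7, 2, R4, (0, 1))
(7, 2, R7, (1,))
(10, 0, R2, (0, 1))

bar 0: v0=D3 v1=D4 downbeat P8
bar 1: v0=C3 v1=G3 downbeat P5
bar 2: v0=A2 v1=A3 downbeat P8
bar 3: v0=G2 v1=E3 downbeat M6
bar 4: v0=B2 v1=F3 downbeat TT
bar 5: v0=D3 v1=D4 downbeat P8
bar 6: v0=E3 v1=B3 downbeat P5
bar 7: v0=F3 v1=A3 downbeat M3
bar 8: v0=E3 v1=G3 downbeat m3
bar 9: v0=C3 v1=A3 downbeat M6
bar 10: v0=D3 v1=D4 downbeat P8
  -> R7 @ bar 0 tick 2 v(1,): F3->B3 leap 6st
  -> R2 @ bar 1 tick 0 v(0, 1): D3/B3 M6 -> C3/G3 P5 similar
  -> R4 @ bar 4 tick 0 v(0, 1): B2/F3 TT untreated
  -> R4 @ bar 4 tick 3 v(0, 1): B2/F3 TT untreated
  -> R2 @ bar 5 tick 0 v(0, 1): B2/F3 TT -> D3/D4 P8 similar
  -> R2 @ bar 6 tick 0 v(0, 1): D3/F3 m3 -> E3/B3 P5 similar
  -> R7 @ bar 6 tick 0 v(1,): F3->B3 leap 6st
  -> R3 @ bar 7 tick 2 v(0, 1): F3 above E3
  -> R4 @ bar 7 tick 2 v(0, 1): F3/E3 m2 untreated
  -> R7 @ bar 7 tick 2 v(1,): D4->E3 leap 10st
  -> R2 @ bar 10 tick 0 v(0, 1): C3/A3 M6 -> D3/D4 P8 similar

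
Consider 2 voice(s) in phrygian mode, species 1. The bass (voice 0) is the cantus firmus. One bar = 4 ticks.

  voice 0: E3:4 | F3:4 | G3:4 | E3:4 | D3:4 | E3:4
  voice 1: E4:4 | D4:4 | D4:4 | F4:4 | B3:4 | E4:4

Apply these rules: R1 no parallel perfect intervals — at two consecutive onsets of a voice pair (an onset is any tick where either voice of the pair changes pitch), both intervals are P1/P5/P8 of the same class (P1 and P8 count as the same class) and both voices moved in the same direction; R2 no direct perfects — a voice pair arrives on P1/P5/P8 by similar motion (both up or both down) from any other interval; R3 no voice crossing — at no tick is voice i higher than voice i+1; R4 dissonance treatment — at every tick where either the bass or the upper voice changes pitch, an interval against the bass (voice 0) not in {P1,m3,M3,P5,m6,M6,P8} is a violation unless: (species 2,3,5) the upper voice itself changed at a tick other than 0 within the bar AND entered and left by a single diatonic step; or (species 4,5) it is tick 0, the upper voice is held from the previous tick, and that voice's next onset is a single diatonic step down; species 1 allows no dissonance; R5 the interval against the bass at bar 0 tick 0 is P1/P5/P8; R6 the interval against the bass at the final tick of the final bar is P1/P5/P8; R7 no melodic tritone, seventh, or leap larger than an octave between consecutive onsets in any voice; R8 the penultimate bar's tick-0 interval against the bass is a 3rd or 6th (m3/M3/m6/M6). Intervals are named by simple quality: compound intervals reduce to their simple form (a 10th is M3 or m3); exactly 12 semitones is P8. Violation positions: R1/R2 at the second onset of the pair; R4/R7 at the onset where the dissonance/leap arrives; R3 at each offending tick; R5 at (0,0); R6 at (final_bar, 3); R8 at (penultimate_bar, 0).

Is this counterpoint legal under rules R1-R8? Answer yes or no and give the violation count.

bar 0: v0=E3 v1=E4 (P8)
bar 1: v0=F3 v1=D4 (M6)
bar 2: v0=G3 v1=D4 (P5)
bar 3: v0=E3 v1=F4 (m2)
bar 4: v0=D3 v1=B3 (M6)
bar 5: v0=E3 v1=E4 (P8)
  R4 @ bar3.0: E3/F4 m2 untreated
  R7 @ bar4.0: F4->B3 leap 6st
  R2 @ bar5.0: D3/B3 M6 -> E3/E4 P8 similar

No (3 violations)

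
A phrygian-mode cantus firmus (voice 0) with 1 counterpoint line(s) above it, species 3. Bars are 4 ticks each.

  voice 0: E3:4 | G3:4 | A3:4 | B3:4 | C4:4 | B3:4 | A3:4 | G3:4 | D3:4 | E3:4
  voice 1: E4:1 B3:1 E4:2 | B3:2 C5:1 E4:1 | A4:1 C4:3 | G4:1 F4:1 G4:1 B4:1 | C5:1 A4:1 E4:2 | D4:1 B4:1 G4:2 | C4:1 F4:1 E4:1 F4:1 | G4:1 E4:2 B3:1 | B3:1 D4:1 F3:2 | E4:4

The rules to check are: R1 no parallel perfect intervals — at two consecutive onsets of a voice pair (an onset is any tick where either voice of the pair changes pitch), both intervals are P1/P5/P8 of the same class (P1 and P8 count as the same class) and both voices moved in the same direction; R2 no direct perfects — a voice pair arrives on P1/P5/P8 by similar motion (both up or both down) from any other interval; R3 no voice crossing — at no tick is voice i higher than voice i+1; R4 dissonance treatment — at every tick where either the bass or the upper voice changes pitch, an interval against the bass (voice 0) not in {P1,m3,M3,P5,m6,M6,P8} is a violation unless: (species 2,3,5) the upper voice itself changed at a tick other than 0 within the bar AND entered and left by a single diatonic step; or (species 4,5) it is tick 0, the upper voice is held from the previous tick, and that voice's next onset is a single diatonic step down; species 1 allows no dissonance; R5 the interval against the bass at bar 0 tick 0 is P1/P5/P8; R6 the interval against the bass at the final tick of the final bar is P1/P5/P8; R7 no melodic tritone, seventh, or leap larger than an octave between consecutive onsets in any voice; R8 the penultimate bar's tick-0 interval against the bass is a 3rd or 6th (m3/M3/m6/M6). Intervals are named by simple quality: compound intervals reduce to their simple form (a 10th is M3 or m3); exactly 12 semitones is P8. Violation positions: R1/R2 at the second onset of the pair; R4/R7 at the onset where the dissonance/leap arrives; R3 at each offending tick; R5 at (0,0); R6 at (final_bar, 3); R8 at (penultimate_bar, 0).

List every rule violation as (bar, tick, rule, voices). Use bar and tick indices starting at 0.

(1, 2, R4, (0, 1))
(1, 2, R7, (1,))
(2, 0, R2, (0, 1))
(4, 0, R1, (0, 1))
(9, 0, R2, (0, 1))
(9, 0, R7, (1,))

bar 0: v0=E3 v1=E4 downbeat P8
bar 1: v0=G3 v1=B3 downbeat M3
bar 2: v0=A3 v1=A4 downbeat P8
bar 3: v0=B3 v1=G4 downbeat m6
bar 4: v0=C4 v1=C5 downbeat P8
bar 5: v0=B3 v1=D4 downbeat m3
bar 6: v0=A3 v1=C4 downbeat m3
bar 7: v0=G3 v1=G4 downbeat P8
bar 8: v0=D3 v1=B3 downbeat M6
bar 9: v0=E3 v1=E4 downbeat P8
  -> R4 @ bar 1 tick 2 v(0, 1): G3/C5 P4 untreated
  -> R7 @ bar 1 tick 2 v(1,): B3->C5 leap 13st
  -> R2 @ bar 2 tick 0 v(0, 1): G3/E4 M6 -> A3/A4 P8 similar
  -> R1 @ bar 4 tick 0 v(0, 1): B3/B4 P8 -> C4/C5 P8 similar
  -> R2 @ bar 9 tick 0 v(0, 1): D3/F3 m3 -> E3/E4 P8 similar
  -> R7 @ bar 9 tick 0 v(1,): F3->E4 leap 11st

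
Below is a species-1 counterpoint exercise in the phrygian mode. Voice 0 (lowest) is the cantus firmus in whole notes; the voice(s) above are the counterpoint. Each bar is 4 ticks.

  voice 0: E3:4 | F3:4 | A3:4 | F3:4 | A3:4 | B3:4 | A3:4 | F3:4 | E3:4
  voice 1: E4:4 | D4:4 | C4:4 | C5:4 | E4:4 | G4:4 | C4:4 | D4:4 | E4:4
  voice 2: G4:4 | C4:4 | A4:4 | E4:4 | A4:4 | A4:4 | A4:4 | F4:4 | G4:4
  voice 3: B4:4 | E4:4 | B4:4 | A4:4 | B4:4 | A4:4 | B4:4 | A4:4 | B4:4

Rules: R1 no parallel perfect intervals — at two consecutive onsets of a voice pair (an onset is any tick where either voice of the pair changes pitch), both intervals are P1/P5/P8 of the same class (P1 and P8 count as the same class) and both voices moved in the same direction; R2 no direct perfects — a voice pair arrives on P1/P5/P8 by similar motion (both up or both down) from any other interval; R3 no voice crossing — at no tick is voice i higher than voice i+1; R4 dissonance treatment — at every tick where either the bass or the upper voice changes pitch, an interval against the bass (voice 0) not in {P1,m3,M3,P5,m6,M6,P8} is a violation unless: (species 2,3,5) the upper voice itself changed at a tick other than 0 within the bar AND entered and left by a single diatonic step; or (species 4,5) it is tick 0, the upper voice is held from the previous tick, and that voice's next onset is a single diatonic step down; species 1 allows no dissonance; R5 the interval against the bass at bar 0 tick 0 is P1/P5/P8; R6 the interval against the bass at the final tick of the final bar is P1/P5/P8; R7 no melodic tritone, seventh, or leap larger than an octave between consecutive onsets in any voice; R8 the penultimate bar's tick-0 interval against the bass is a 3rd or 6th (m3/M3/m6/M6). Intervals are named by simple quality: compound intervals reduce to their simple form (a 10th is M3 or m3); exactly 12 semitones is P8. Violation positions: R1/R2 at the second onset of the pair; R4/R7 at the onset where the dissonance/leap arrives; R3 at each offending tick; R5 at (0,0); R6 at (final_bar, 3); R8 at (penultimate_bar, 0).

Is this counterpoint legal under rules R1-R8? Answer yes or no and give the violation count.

No (22 violations)

bar 0: v0=E3 v1=E4 v2=G4 v3=B4 (P5)
bar 1: v0=F3 v1=D4 v2=C4 v3=E4 (M7)
bar 2: v0=A3 v1=C4 v2=A4 v3=B4 (M2)
bar 3: v0=F3 v1=C5 v2=E4 v3=A4 (M3)
bar 4: v0=A3 v1=E4 v2=A4 v3=B4 (M2)
bar 5: v0=B3 v1=G4 v2=A4 v3=A4 (m7)
bar 6: v0=A3 v1=C4 v2=A4 v3=B4 (M2)
bar 7: v0=F3 v1=D4 v2=F4 v3=A4 (M3)
bar 8: v0=E3 v1=E4 v2=G4 v3=B4 (P5)
  R5 @ bar0.0: opens on m3
  R3 @ bar1.0: D4 above C4
  R4 @ bar1.0: F3/E4 M7 untreated
  R3 @ bar1.1: D4 above C4
  R3 @ bar1.2: D4 above C4
  R3 @ bar1.3: D4 above C4
  R2 @ bar2.0: F3/C4 P5 -> A3/A4 P8 similar
  R4 @ bar2.0: A3/B4 M2 untreated
  R3 @ bar3.0: C5 above E4
  R4 @ bar3.0: F3/E4 M7 untreated
  R3 @ bar3.1: C5 above E4
  R3 @ bar3.2: C5 above E4
  R3 @ bar3.3: C5 above E4
  R2 @ bar4.0: F3/E4 M7 -> A3/A4 P8 similar
  R4 @ bar4.0: A3/B4 M2 untreated
  R4 @ bar5.0: B3/A4 m7 untreated
  R4 @ bar5.0: B3/A4 m7 untreated
  R4 @ bar6.0: A3/B4 M2 untreated
  R1 @ bar7.0: A3/A4 P8 -> F3/F4 P8 similar
  R8 @ bar7.0: penult P8 not 3rd/6th
  R1 @ bar8.0: D4/A4 P5 -> E4/B4 P5 similar
  R6 @ bar8.3: closes on m3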